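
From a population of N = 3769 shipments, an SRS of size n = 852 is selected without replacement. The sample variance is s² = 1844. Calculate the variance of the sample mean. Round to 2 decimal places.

1.68

Under SRS without replacement, Var(ȳ) = (1 − f)·s²/n with f = n/N = 852/3769 = 0.22605466.
Var(ȳ) = (1 − 0.22605466)·1844/852 = 0.77394534·2.1643192 = 1.6750648.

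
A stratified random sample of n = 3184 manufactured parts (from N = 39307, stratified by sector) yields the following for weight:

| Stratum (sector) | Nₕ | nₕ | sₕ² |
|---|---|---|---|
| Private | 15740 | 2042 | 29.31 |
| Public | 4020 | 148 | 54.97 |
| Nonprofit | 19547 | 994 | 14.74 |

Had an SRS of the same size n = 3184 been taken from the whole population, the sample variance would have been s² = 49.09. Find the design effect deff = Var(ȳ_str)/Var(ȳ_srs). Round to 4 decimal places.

Var(ȳ_str) = Σ Wₕ²(1−fₕ)sₕ²/nₕ with Wₕ = Nₕ/39307:
  Private: (15740/39307)²·(1−2042/15740)·29.31/2042 = 0.0020030056
  Public: (4020/39307)²·(1−148/4020)·54.97/148 = 0.0037418436
  Nonprofit: (19547/39307)²·(1−994/19547)·14.74/994 = 0.0034806917
  → Var(ȳ_str) = 0.0092255409.
Var(ȳ_srs) = (1 − 3184/39307)·49.09/3184 = 0.014168827.
deff = 0.0092255409 / 0.014168827 = 0.6511.

0.6511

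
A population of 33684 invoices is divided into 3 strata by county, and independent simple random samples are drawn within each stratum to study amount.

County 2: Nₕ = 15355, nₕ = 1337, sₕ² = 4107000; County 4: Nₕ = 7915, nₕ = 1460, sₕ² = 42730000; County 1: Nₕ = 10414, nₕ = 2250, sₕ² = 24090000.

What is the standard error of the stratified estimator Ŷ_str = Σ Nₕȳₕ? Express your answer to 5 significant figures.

Var(Ŷ_str) = Σₕ Nₕ²(1 − fₕ)sₕ²/nₕ.
County 2: 15355²·(1 − 1337/15355)·4107000/1337 = 6.6119441 × 10^11.
County 4: 7915²·(1 − 1460/7915)·42730000/1460 = 1.4952961 × 10^12.
County 1: 10414²·(1 − 2250/10414)·24090000/2250 = 9.1027969 × 10^11.
Sum = 3.0667702 × 10^12.
SE = √(3.0667702 × 10^12) = 1.7512 × 10^6.

1.7512 × 10^6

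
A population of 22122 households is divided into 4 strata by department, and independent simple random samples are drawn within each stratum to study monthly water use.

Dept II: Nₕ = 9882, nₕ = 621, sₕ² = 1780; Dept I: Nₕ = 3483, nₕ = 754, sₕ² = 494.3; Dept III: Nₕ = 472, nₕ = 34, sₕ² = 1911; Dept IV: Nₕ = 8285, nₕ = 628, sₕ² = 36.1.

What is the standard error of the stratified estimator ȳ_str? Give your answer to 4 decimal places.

0.7615

Var(ȳ_str) = Σₕ Wₕ²(1 − fₕ)sₕ²/nₕ with Wₕ = Nₕ/N, N = 22122.
Dept II: Wₕ = 0.44670464; term = 0.44670464²·(1 − 0.06284153)·1780/621 = 0.53602169.
Dept I: Wₕ = 0.15744508; term = 0.15744508²·(1 − 0.21648005)·494.3/754 = 0.012732905.
Dept III: Wₕ = 0.02133623; term = 0.02133623²·(1 − 0.07203390)·1911/34 = 0.023743739.
Dept IV: Wₕ = 0.37451406; term = 0.37451406²·(1 − 0.07579964)·36.1/628 = 0.007451607.
Sum = 0.57994994.
SE = √(0.57994994) = 0.7615.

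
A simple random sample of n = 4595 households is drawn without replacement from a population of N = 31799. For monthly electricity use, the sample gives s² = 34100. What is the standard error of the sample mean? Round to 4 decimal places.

2.5197

Under SRS without replacement, Var(ȳ) = (1 − f)·s²/n with f = n/N = 4595/31799 = 0.14450140.
Var(ȳ) = (1 − 0.14450140)·34100/4595 = 0.85549860·7.4211099 = 6.3487491.
SE(ȳ) = √(6.3487491) = 2.5197.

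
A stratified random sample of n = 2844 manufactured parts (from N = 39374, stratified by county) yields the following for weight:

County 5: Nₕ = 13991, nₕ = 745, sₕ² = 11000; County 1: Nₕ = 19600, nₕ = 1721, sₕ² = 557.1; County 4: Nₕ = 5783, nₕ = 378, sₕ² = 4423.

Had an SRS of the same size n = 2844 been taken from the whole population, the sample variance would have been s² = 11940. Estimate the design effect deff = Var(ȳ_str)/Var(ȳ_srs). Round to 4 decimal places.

0.5325

Var(ȳ_str) = Σ Wₕ²(1−fₕ)sₕ²/nₕ with Wₕ = Nₕ/39374:
  County 5: (13991/39374)²·(1−745/13991)·11000/745 = 1.7650249
  County 1: (19600/39374)²·(1−1721/19600)·557.1/1721 = 0.073169908
  County 4: (5783/39374)²·(1−378/5783)·4423/378 = 0.23591467
  → Var(ȳ_str) = 2.0741095.
Var(ȳ_srs) = (1 − 2844/39374)·11940/2844 = 3.8950664.
deff = 2.0741095 / 3.8950664 = 0.5325.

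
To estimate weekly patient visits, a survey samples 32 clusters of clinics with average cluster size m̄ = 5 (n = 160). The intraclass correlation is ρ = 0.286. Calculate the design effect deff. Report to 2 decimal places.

deff = 1 + (5 − 1)·0.286 = 1 + 1.144 = 2.144.

2.14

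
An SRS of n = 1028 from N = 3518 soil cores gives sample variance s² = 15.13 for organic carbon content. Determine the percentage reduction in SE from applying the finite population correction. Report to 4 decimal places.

15.8698

f = n/N = 1028/3518 = 0.29221148.
SE_no-fpc = √(s²/n) = 0.12131735; SE_fpc = √((1−f)s²/n) = 0.10206449.
Ratio = √(1−f) = 0.84130168. Reduction = 100·(1 − 0.84130168) = 15.8698%.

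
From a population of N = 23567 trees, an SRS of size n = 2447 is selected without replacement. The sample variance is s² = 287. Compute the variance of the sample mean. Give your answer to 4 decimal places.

0.1051

Under SRS without replacement, Var(ȳ) = (1 − f)·s²/n with f = n/N = 2447/23567 = 0.10383163.
Var(ȳ) = (1 − 0.10383163)·287/2447 = 0.89616837·0.11728647 = 0.10510843.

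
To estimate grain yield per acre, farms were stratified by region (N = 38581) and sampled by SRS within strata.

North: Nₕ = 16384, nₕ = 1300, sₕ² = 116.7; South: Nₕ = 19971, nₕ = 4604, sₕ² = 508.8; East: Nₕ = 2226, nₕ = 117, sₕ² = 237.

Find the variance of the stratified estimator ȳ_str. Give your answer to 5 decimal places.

Var(ȳ_str) = Σₕ Wₕ²(1 − fₕ)sₕ²/nₕ with Wₕ = Nₕ/N, N = 38581.
North: Wₕ = 0.42466499; term = 0.42466499²·(1 − 0.07934570)·116.7/1300 = 0.014904486.
South: Wₕ = 0.51763822; term = 0.51763822²·(1 − 0.23053427)·508.8/4604 = 0.022785246.
East: Wₕ = 0.05769679; term = 0.05769679²·(1 − 0.05256065)·237/117 = 0.0063887701.
Sum = 0.044078502.

0.04408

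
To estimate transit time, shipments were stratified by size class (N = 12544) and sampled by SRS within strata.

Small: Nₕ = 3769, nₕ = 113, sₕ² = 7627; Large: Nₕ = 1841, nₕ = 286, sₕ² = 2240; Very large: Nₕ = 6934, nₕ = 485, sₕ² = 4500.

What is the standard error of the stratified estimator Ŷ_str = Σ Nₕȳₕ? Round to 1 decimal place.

Var(Ŷ_str) = Σₕ Nₕ²(1 − fₕ)sₕ²/nₕ.
Small: 3769²·(1 − 113/3769)·7627/113 = 9.3005285 × 10^8.
Large: 1841²·(1 − 286/1841)·2240/286 = 2.2421578 × 10^7.
Very large: 6934²·(1 − 485/6934)·4500/485 = 4.149034 × 10^8.
Sum = 1.3673778 × 10^9.
SE = √(1.3673778 × 10^9) = 36978.1.

36978.1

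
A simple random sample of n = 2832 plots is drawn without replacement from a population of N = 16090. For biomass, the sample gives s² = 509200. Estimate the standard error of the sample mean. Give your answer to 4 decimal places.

Under SRS without replacement, Var(ȳ) = (1 − f)·s²/n with f = n/N = 2832/16090 = 0.17600994.
Var(ȳ) = (1 − 0.17600994)·509200/2832 = 0.82399006·179.80226 = 148.15527.
SE(ȳ) = √(148.15527) = 12.1719.

12.1719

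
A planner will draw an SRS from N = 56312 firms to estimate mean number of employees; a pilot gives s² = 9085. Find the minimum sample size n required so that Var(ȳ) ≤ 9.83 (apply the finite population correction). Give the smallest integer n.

910

Without fpc, n₀ = s²/D = 9085/9.83 = 924.2116.
With fpc, (1 − n/N)·s²/n ≤ D requires n ≥ n₀/(1 + n₀/N) = 924.2116/(1 + 924.2116/56312) = 909.2881.
Rounding up, n = 910.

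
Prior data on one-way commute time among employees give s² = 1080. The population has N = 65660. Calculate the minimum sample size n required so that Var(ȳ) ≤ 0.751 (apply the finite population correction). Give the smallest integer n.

Without fpc, n₀ = s²/D = 1080/0.751 = 1438.0826.
With fpc, (1 − n/N)·s²/n ≤ D requires n ≥ n₀/(1 + n₀/N) = 1438.0826/(1 + 1438.0826/65660) = 1407.2608.
Rounding up, n = 1408.

1408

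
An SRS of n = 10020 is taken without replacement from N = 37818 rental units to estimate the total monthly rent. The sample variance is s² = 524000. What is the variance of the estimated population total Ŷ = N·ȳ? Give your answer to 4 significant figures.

5.498 × 10^10

Var(Ŷ) = N²·Var(ȳ) = N²·(1 − n/N)·s²/n.
f = 10020/37818 = 0.26495320; Var(ȳ) = 0.73504680·524000/10020 = 38.439573.
Var(Ŷ) = 37818² · 38.439573 = 5.4976321 × 10^10.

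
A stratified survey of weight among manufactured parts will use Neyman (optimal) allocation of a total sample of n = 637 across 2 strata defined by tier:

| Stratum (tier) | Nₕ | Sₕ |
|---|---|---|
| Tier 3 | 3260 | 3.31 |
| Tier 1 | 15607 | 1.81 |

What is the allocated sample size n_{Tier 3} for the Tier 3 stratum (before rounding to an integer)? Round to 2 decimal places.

176.07

Neyman allocation: nₕ = n·NₕSₕ / Σⱼ NⱼSⱼ.
Σ NⱼSⱼ = 3260·3.31 + 15607·1.81 = 39039.27.
n_{Tier 3} = 637·3260·3.31 / 39039.27 = 176.07.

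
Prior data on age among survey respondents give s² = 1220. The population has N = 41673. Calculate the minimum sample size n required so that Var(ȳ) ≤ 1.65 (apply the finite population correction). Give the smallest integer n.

Without fpc, n₀ = s²/D = 1220/1.65 = 739.3939.
With fpc, (1 − n/N)·s²/n ≤ D requires n ≥ n₀/(1 + n₀/N) = 739.3939/(1 + 739.3939/41673) = 726.5037.
Rounding up, n = 727.

727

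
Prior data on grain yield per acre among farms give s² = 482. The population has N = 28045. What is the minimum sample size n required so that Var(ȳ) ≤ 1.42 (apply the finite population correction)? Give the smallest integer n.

336

Without fpc, n₀ = s²/D = 482/1.42 = 339.4366.
With fpc, (1 − n/N)·s²/n ≤ D requires n ≥ n₀/(1 + n₀/N) = 339.4366/(1 + 339.4366/28045) = 335.3774.
Rounding up, n = 336.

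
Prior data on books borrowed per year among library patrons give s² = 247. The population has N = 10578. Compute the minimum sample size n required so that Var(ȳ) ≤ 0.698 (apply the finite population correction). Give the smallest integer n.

Without fpc, n₀ = s²/D = 247/0.698 = 353.8682.
With fpc, (1 − n/N)·s²/n ≤ D requires n ≥ n₀/(1 + n₀/N) = 353.8682/(1 + 353.8682/10578) = 342.4134.
Rounding up, n = 343.

343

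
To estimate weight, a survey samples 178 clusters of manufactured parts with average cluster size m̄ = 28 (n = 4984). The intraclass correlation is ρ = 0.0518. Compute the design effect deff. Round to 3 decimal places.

2.399

deff = 1 + (28 − 1)·0.0518 = 1 + 1.3986 = 2.3986.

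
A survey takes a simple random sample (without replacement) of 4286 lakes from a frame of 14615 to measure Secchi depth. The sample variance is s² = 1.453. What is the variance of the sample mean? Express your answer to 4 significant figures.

2.396 × 10^-4

Under SRS without replacement, Var(ȳ) = (1 − f)·s²/n with f = n/N = 4286/14615 = 0.29326035.
Var(ȳ) = (1 − 0.29326035)·1.453/4286 = 0.70673965·3.3901073 × 10^-4 = 2.3959233 × 10^-4.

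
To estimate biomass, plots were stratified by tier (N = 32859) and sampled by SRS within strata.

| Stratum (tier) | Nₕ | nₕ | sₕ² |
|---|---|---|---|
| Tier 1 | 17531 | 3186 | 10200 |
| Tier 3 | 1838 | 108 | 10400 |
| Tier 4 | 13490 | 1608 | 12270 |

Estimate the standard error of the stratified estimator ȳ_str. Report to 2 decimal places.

1.47

Var(ȳ_str) = Σₕ Wₕ²(1 − fₕ)sₕ²/nₕ with Wₕ = Nₕ/N, N = 32859.
Tier 1: Wₕ = 0.53352202; term = 0.53352202²·(1 − 0.18173521)·10200/3186 = 0.74568079.
Tier 3: Wₕ = 0.05593597; term = 0.05593597²·(1 − 0.05875952)·10400/108 = 0.28359104.
Tier 4: Wₕ = 0.41054201; term = 0.41054201²·(1 − 0.11919941)·12270/1608 = 1.132795.
Sum = 2.1620668.
SE = √(2.1620668) = 1.47.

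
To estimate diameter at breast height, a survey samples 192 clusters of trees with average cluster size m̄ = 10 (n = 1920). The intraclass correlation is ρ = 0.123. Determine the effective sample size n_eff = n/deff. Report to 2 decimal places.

911.25

deff = 1 + (10 − 1)·0.123 = 1 + 1.107 = 2.107.
n_eff = 1920 / 2.107 = 911.25.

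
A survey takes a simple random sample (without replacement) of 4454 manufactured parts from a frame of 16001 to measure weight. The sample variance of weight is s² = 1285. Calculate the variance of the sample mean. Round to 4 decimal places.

Under SRS without replacement, Var(ȳ) = (1 − f)·s²/n with f = n/N = 4454/16001 = 0.27835760.
Var(ȳ) = (1 − 0.27835760)·1285/4454 = 0.72164240·0.28850471 = 0.20819723.

0.2082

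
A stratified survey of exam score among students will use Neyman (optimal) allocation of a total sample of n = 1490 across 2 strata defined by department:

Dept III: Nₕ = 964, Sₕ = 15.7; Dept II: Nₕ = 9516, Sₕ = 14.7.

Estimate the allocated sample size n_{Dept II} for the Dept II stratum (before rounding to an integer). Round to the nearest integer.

1345

Neyman allocation: nₕ = n·NₕSₕ / Σⱼ NⱼSⱼ.
Σ NⱼSⱼ = 964·15.7 + 9516·14.7 = 155020.
n_{Dept II} = 1490·9516·14.7 / 155020 = 1345.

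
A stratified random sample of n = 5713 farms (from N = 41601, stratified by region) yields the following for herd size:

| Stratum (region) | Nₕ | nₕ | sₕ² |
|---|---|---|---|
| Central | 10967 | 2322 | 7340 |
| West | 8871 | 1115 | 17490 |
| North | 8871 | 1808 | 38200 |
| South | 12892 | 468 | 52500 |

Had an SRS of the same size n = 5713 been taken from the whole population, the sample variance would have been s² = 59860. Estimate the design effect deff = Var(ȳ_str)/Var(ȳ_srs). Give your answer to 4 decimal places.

Var(ȳ_str) = Σ Wₕ²(1−fₕ)sₕ²/nₕ with Wₕ = Nₕ/41601:
  Central: (10967/41601)²·(1−2322/10967)·7340/2322 = 0.17317259
  West: (8871/41601)²·(1−1115/8871)·17490/1115 = 0.62361676
  North: (8871/41601)²·(1−1808/8871)·38200/1808 = 0.76492558
  South: (12892/41601)²·(1−468/12892)·52500/468 = 10.382158
  → Var(ȳ_str) = 11.943873.
Var(ȳ_srs) = (1 − 5713/41601)·59860/5713 = 9.0389498.
deff = 11.943873 / 9.0389498 = 1.3214.

1.3214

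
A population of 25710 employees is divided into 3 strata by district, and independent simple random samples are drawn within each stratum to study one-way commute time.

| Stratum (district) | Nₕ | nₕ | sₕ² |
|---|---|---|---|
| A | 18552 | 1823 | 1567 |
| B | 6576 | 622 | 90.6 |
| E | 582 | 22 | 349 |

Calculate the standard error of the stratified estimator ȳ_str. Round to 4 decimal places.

Var(ȳ_str) = Σₕ Wₕ²(1 − fₕ)sₕ²/nₕ with Wₕ = Nₕ/N, N = 25710.
A: Wₕ = 0.72158693; term = 0.72158693²·(1 − 0.09826434)·1567/1823 = 0.4035886.
B: Wₕ = 0.25577596; term = 0.25577596²·(1 − 0.09458637)·90.6/622 = 0.0086278839.
E: Wₕ = 0.02263711; term = 0.02263711²·(1 − 0.03780069)·349/22 = 0.0078218522.
Sum = 0.42003834.
SE = √(0.42003834) = 0.6481.

0.6481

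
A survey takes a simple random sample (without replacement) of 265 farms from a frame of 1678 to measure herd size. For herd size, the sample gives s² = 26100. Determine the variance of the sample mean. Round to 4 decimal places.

Under SRS without replacement, Var(ȳ) = (1 − f)·s²/n with f = n/N = 265/1678 = 0.15792610.
Var(ȳ) = (1 − 0.15792610)·26100/265 = 0.84207390·98.490566 = 82.936335.

82.9363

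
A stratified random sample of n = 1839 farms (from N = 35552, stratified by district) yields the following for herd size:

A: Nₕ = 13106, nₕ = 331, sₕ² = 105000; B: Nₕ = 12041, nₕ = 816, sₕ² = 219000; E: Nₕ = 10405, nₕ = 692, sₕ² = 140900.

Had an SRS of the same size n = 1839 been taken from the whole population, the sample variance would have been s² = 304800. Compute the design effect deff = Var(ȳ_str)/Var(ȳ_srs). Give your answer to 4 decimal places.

Var(ȳ_str) = Σ Wₕ²(1−fₕ)sₕ²/nₕ with Wₕ = Nₕ/35552:
  A: (13106/35552)²·(1−331/13106)·105000/331 = 42.020799
  B: (12041/35552)²·(1−816/12041)·219000/816 = 28.69953
  E: (10405/35552)²·(1−692/10405)·140900/692 = 16.280671
  → Var(ȳ_str) = 87.001.
Var(ȳ_srs) = (1 − 1839/35552)·304800/1839 = 157.16889.
deff = 87.001 / 157.16889 = 0.5536.

0.5536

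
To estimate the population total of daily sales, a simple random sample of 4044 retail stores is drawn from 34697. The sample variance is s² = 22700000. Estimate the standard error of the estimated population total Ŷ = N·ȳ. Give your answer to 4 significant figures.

2.443 × 10^6

Var(Ŷ) = N²·Var(ȳ) = N²·(1 − n/N)·s²/n.
f = 4044/34697 = 0.11655186; Var(ȳ) = 0.88344814·22700000/4044 = 4959.019.
Var(Ŷ) = 34697² · 4959.019 = 5.9700728 × 10^12.
SE(Ŷ) = √(5.9700728 × 10^12) = 2.443 × 10^6.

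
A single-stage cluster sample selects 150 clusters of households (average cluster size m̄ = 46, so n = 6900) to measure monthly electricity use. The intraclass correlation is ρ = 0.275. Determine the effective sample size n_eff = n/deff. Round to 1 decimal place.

deff = 1 + (46 − 1)·0.275 = 1 + 12.375 = 13.375.
n_eff = 6900 / 13.375 = 515.9.

515.9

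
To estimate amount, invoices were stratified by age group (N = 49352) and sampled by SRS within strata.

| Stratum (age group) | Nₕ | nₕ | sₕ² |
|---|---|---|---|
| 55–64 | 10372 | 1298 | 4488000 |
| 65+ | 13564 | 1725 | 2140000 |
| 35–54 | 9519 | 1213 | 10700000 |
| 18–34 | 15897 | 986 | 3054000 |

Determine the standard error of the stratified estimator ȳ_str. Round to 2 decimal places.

28.34

Var(ȳ_str) = Σₕ Wₕ²(1 − fₕ)sₕ²/nₕ with Wₕ = Nₕ/N, N = 49352.
55–64: Wₕ = 0.21016372; term = 0.21016372²·(1 − 0.12514462)·4488000/1298 = 133.60722.
65+: Wₕ = 0.27484195; term = 0.27484195²·(1 − 0.12717487)·2140000/1725 = 81.793343.
35–54: Wₕ = 0.19287972; term = 0.19287972²·(1 − 0.12742935)·10700000/1213 = 286.34969.
18–34: Wₕ = 0.32211461; term = 0.32211461²·(1 − 0.06202428)·3054000/986 = 301.44254.
Sum = 803.19279.
SE = √(803.19279) = 28.34.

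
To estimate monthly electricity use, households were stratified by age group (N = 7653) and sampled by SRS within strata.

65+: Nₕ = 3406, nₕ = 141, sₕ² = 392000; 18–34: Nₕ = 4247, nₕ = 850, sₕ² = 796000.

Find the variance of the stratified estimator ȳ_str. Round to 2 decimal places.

Var(ȳ_str) = Σₕ Wₕ²(1 − fₕ)sₕ²/nₕ with Wₕ = Nₕ/N, N = 7653.
65+: Wₕ = 0.44505423; term = 0.44505423²·(1 − 0.04139753)·392000/141 = 527.87532.
18–34: Wₕ = 0.55494577; term = 0.55494577²·(1 − 0.20014128)·796000/850 = 230.67925.
Sum = 758.55457.

758.55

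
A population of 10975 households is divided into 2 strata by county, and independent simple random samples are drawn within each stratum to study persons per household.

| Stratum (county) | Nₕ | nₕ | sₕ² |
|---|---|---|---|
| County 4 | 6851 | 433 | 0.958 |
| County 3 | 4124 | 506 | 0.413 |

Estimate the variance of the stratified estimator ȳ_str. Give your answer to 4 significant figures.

9.088 × 10^-4

Var(ȳ_str) = Σₕ Wₕ²(1 − fₕ)sₕ²/nₕ with Wₕ = Nₕ/N, N = 10975.
County 4: Wₕ = 0.62423690; term = 0.62423690²·(1 − 0.06320245)·0.958/433 = 8.0764821 × 10^-4.
County 3: Wₕ = 0.37576310; term = 0.37576310²·(1 − 0.12269641)·0.413/506 = 1.0110618 × 10^-4.
Sum = 9.0875439 × 10^-4.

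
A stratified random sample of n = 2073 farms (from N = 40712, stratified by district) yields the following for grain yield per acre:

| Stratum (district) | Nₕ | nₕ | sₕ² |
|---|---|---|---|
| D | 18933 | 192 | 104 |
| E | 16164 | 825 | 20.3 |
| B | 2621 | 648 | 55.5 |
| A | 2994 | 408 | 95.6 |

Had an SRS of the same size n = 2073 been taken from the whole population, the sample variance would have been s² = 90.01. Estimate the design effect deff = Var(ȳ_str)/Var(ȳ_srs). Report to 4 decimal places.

2.9362

Var(ȳ_str) = Σ Wₕ²(1−fₕ)sₕ²/nₕ with Wₕ = Nₕ/40712:
  D: (18933/40712)²·(1−192/18933)·104/192 = 0.11595766
  E: (16164/40712)²·(1−825/16164)·20.3/825 = 0.0036808075
  B: (2621/40712)²·(1−648/2621)·55.5/648 = 2.6721892 × 10^-4
  A: (2994/40712)²·(1−408/2994)·95.6/408 = 0.0010945439
  → Var(ȳ_str) = 0.12100023.
Var(ȳ_srs) = (1 − 2073/40712)·90.01/2073 = 0.041209268.
deff = 0.12100023 / 0.041209268 = 2.9362.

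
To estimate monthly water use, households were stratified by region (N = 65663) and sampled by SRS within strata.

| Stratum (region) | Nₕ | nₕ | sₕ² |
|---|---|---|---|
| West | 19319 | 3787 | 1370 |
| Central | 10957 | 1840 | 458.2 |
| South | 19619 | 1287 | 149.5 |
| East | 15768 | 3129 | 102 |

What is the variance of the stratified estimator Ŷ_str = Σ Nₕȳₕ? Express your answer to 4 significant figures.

Var(Ŷ_str) = Σₕ Nₕ²(1 − fₕ)sₕ²/nₕ.
West: 19319²·(1 − 3787/19319)·1370/3787 = 1.0855186 × 10^8.
Central: 10957²·(1 − 1840/10957)·458.2/1840 = 2.4876019 × 10^7.
South: 19619²·(1 − 1287/19619)·149.5/1287 = 4.1778165 × 10^7.
East: 15768²·(1 − 3129/15768)·102/3129 = 6.4965672 × 10^6.
Sum = 1.8170261 × 10^8.

1.817 × 10^8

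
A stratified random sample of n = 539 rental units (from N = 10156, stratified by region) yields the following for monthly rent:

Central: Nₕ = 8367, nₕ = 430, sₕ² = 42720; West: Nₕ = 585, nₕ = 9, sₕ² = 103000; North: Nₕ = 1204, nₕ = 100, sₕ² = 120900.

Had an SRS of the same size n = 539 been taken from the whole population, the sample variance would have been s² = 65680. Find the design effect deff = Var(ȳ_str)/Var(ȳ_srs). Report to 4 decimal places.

1.0134

Var(ȳ_str) = Σ Wₕ²(1−fₕ)sₕ²/nₕ with Wₕ = Nₕ/10156:
  Central: (8367/10156)²·(1−430/8367)·42720/430 = 63.965169
  West: (585/10156)²·(1−9/585)·103000/9 = 37.387608
  North: (1204/10156)²·(1−100/1204)·120900/100 = 15.580324
  → Var(ȳ_str) = 116.9331.
Var(ȳ_srs) = (1 − 539/10156)·65680/539 = 115.38817.
deff = 116.9331 / 115.38817 = 1.0134.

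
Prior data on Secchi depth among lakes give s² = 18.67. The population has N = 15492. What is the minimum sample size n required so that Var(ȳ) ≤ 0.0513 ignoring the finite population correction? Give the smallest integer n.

364

Without fpc, n₀ = s²/D = 18.67/0.0513 = 363.9376.
Rounding up, n = 364.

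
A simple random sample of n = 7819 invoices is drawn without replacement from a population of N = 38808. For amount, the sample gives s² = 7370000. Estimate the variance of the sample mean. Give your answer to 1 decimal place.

752.7

Under SRS without replacement, Var(ȳ) = (1 − f)·s²/n with f = n/N = 7819/38808 = 0.20147908.
Var(ȳ) = (1 − 0.20147908)·7370000/7819 = 0.79852092·942.57578 = 752.66648.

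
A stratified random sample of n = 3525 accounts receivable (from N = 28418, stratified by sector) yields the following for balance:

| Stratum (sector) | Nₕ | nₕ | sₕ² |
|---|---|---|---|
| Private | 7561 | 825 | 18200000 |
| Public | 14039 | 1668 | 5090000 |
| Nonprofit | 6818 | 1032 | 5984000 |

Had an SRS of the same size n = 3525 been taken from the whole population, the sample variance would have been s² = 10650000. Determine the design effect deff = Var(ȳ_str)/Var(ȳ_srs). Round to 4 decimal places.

0.8807

Var(ȳ_str) = Σ Wₕ²(1−fₕ)sₕ²/nₕ with Wₕ = Nₕ/28418:
  Private: (7561/28418)²·(1−825/7561)·18200000/825 = 1391.271
  Public: (14039/28418)²·(1−1668/14039)·5090000/1668 = 656.25964
  Nonprofit: (6818/28418)²·(1−1032/6818)·5984000/1032 = 283.24372
  → Var(ȳ_str) = 2330.7744.
Var(ȳ_srs) = (1 − 3525/28418)·10650000/3525 = 2646.5141.
deff = 2330.7744 / 2646.5141 = 0.8807.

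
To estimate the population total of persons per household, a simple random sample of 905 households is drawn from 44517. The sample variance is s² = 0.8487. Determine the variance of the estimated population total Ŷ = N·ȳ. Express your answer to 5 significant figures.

Var(Ŷ) = N²·Var(ȳ) = N²·(1 − n/N)·s²/n.
f = 905/44517 = 0.02032931; Var(ȳ) = 0.97967069·0.8487/905 = 9.1872543 × 10^-4.
Var(Ŷ) = 44517² · (9.1872543 × 10^-4) = 1.8206963 × 10^6.

1.8207 × 10^6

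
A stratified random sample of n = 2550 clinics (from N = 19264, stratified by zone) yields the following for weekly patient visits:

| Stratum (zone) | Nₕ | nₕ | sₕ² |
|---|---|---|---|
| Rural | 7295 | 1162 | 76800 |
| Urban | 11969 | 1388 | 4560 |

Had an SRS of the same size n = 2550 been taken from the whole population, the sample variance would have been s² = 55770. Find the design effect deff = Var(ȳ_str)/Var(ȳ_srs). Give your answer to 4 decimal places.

0.4790

Var(ȳ_str) = Σ Wₕ²(1−fₕ)sₕ²/nₕ with Wₕ = Nₕ/19264:
  Rural: (7295/19264)²·(1−1162/7295)·76800/1162 = 7.9682034
  Urban: (11969/19264)²·(1−1388/11969)·4560/1388 = 1.1211585
  → Var(ȳ_str) = 9.0893619.
Var(ȳ_srs) = (1 − 2550/19264)·55770/2550 = 18.975551.
deff = 9.0893619 / 18.975551 = 0.4790.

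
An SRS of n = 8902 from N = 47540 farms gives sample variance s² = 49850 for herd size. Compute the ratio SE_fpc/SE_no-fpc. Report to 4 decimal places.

f = n/N = 8902/47540 = 0.18725284.
SE_no-fpc = √(s²/n) = 2.3664034; SE_fpc = √((1−f)s²/n) = 2.1333716.
Ratio = √(1−f) = 0.90152491.

0.9015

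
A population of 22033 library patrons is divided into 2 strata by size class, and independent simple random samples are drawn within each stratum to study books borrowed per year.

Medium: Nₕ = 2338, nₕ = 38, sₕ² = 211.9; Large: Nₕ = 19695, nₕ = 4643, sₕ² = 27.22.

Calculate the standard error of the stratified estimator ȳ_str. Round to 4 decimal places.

0.2556

Var(ȳ_str) = Σₕ Wₕ²(1 − fₕ)sₕ²/nₕ with Wₕ = Nₕ/N, N = 22033.
Medium: Wₕ = 0.10611356; term = 0.10611356²·(1 − 0.01625321)·211.9/38 = 0.061769265.
Large: Wₕ = 0.89388644; term = 0.89388644²·(1 − 0.23574511)·27.22/4643 = 0.003580077.
Sum = 0.065349342.
SE = √(0.065349342) = 0.2556.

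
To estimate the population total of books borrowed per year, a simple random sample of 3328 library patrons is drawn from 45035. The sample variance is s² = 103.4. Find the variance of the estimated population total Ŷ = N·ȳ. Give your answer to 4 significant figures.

Var(Ŷ) = N²·Var(ȳ) = N²·(1 − n/N)·s²/n.
f = 3328/45035 = 0.07389808; Var(ȳ) = 0.92610192·103.4/3328 = 0.02877372.
Var(Ŷ) = 45035² · 0.02877372 = 5.8357455 × 10^7.

5.836 × 10^7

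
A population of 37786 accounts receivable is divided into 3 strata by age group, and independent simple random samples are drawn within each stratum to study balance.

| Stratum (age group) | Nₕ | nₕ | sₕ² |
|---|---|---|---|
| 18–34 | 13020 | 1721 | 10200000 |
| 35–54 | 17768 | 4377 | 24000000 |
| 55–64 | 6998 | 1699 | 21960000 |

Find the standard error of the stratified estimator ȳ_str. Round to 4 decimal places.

Var(ȳ_str) = Σₕ Wₕ²(1 − fₕ)sₕ²/nₕ with Wₕ = Nₕ/N, N = 37786.
18–34: Wₕ = 0.34457206; term = 0.34457206²·(1 − 0.13218126)·10200000/1721 = 610.67263.
35–54: Wₕ = 0.47022707; term = 0.47022707²·(1 − 0.24634174)·24000000/4377 = 913.74373.
55–64: Wₕ = 0.18520087; term = 0.18520087²·(1 − 0.24278365)·21960000/1699 = 335.69508.
Sum = 1860.1114.
SE = √(1860.1114) = 43.1290.

43.1290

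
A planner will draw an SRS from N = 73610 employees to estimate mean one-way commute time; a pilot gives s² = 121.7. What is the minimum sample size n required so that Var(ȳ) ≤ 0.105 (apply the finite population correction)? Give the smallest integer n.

Without fpc, n₀ = s²/D = 121.7/0.105 = 1159.0476.
With fpc, (1 − n/N)·s²/n ≤ D requires n ≥ n₀/(1 + n₀/N) = 1159.0476/(1 + 1159.0476/73610) = 1141.0804.
Rounding up, n = 1142.

1142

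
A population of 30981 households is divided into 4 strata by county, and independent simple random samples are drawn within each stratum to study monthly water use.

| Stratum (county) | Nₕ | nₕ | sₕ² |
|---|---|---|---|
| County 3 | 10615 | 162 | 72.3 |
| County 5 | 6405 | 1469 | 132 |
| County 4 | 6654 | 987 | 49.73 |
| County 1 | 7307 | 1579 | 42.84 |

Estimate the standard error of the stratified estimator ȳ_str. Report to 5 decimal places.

Var(ȳ_str) = Σₕ Wₕ²(1 − fₕ)sₕ²/nₕ with Wₕ = Nₕ/N, N = 30981.
County 3: Wₕ = 0.34262935; term = 0.34262935²·(1 − 0.01526142)·72.3/162 = 0.051593307.
County 5: Wₕ = 0.20673961; term = 0.20673961²·(1 − 0.22935207)·132/1469 = 0.0029597536.
County 4: Wₕ = 0.21477680; term = 0.21477680²·(1 − 0.14833183)·49.73/987 = 0.0019794587.
County 1: Wₕ = 0.23585423; term = 0.23585423²·(1 − 0.21609416)·42.84/1579 = 0.0011830922.
Sum = 0.057715612.
SE = √(0.057715612) = 0.24024.

0.24024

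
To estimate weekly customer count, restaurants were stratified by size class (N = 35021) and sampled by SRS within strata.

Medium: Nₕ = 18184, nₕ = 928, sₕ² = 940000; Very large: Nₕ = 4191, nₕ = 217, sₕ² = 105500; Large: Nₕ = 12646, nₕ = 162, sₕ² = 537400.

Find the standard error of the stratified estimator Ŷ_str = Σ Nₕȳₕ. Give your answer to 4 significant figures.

Var(Ŷ_str) = Σₕ Nₕ²(1 − fₕ)sₕ²/nₕ.
Medium: 18184²·(1 − 928/18184)·940000/928 = 3.1784064 × 10^11.
Very large: 4191²·(1 − 217/4191)·105500/217 = 8.0972631 × 10^9.
Large: 12646²·(1 − 162/12646)·537400/162 = 5.2370845 × 10^11.
Sum = 8.4964635 × 10^11.
SE = √(8.4964635 × 10^11) = 921800.

921800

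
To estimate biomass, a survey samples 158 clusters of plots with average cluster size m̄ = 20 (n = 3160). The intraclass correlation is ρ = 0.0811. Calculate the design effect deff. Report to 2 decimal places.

deff = 1 + (20 − 1)·0.0811 = 1 + 1.5409 = 2.5409.

2.54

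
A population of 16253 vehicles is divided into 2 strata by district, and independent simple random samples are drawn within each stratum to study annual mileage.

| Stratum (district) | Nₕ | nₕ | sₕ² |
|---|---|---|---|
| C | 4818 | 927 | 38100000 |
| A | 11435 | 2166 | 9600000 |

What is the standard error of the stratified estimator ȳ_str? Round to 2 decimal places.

68.52

Var(ȳ_str) = Σₕ Wₕ²(1 − fₕ)sₕ²/nₕ with Wₕ = Nₕ/N, N = 16253.
C: Wₕ = 0.29643758; term = 0.29643758²·(1 − 0.19240349)·38100000/927 = 2916.797.
A: Wₕ = 0.70356242; term = 0.70356242²·(1 − 0.18941845)·9600000/2166 = 1778.3399.
Sum = 4695.1369.
SE = √(4695.1369) = 68.52.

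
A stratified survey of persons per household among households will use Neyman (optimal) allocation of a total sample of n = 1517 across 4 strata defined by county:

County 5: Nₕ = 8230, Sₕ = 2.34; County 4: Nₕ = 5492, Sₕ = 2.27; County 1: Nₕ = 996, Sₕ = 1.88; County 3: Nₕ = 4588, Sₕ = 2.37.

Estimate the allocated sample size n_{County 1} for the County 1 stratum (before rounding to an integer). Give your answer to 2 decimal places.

Neyman allocation: nₕ = n·NₕSₕ / Σⱼ NⱼSⱼ.
Σ NⱼSⱼ = 8230·2.34 + 5492·2.27 + 996·1.88 + 4588·2.37 = 44471.08.
n_{County 1} = 1517·996·1.88 / 44471.08 = 63.87.

63.87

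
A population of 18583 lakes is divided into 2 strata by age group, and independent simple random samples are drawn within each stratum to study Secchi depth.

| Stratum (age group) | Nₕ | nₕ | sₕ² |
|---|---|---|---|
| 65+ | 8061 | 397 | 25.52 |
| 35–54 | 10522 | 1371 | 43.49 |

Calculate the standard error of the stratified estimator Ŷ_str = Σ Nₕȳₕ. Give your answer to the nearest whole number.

2651

Var(Ŷ_str) = Σₕ Nₕ²(1 − fₕ)sₕ²/nₕ.
65+: 8061²·(1 − 397/8061)·25.52/397 = 3.9713172 × 10^6.
35–54: 10522²·(1 − 1371/10522)·43.49/1371 = 3.05435 × 10^6.
Sum = 7.0256672 × 10^6.
SE = √(7.0256672 × 10^6) = 2651.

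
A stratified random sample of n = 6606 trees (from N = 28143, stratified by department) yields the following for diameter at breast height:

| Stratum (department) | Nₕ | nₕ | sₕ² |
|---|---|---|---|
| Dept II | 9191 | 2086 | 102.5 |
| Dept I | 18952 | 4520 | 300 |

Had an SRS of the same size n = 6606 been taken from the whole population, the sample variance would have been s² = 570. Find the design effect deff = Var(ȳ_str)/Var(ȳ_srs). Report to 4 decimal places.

0.4085

Var(ȳ_str) = Σ Wₕ²(1−fₕ)sₕ²/nₕ with Wₕ = Nₕ/28143:
  Dept II: (9191/28143)²·(1−2086/9191)·102.5/2086 = 0.0040513114
  Dept I: (18952/28143)²·(1−4520/18952)·300/4520 = 0.022920475
  → Var(ȳ_str) = 0.026971786.
Var(ȳ_srs) = (1 − 6606/28143)·570/6606 = 0.066031491.
deff = 0.026971786 / 0.066031491 = 0.4085.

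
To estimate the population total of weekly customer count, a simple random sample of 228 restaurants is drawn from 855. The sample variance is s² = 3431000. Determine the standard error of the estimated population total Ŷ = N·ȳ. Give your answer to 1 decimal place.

Var(Ŷ) = N²·Var(ȳ) = N²·(1 − n/N)·s²/n.
f = 228/855 = 0.26666667; Var(ȳ) = 0.73333333·3431000/228 = 11035.38.
Var(Ŷ) = 855² · 11035.38 = 8.0671387 × 10^9.
SE(Ŷ) = √(8.0671387 × 10^9) = 89817.3.

89817.3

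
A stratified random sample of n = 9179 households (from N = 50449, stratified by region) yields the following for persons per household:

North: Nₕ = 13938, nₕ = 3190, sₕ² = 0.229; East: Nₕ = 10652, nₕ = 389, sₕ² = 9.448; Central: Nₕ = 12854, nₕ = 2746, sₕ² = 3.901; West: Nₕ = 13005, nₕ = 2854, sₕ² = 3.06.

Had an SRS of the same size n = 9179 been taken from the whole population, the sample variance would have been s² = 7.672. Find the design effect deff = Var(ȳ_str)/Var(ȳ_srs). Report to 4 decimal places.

1.7194

Var(ȳ_str) = Σ Wₕ²(1−fₕ)sₕ²/nₕ with Wₕ = Nₕ/50449:
  North: (13938/50449)²·(1−3190/13938)·0.229/3190 = 4.2253997 × 10^-6
  East: (10652/50449)²·(1−389/10652)·9.448/389 = 0.0010432554
  Central: (12854/50449)²·(1−2746/12854)·3.901/2746 = 7.2522676 × 10^-5
  West: (13005/50449)²·(1−2854/13005)·3.06/2854 = 5.5613665 × 10^-5
  → Var(ȳ_str) = 0.0011756171.
Var(ȳ_srs) = (1 − 9179/50449)·7.672/9179 = 6.8374652 × 10^-4.
deff = 0.0011756171 / (6.8374652 × 10^-4) = 1.7194.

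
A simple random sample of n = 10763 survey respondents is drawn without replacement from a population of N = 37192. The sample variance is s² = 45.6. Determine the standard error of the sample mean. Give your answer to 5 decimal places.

Under SRS without replacement, Var(ȳ) = (1 − f)·s²/n with f = n/N = 10763/37192 = 0.28939019.
Var(ȳ) = (1 − 0.28939019)·45.6/10763 = 0.71060981·0.004236737 = 0.0030106668.
SE(ȳ) = √(0.0030106668) = 0.05487.

0.05487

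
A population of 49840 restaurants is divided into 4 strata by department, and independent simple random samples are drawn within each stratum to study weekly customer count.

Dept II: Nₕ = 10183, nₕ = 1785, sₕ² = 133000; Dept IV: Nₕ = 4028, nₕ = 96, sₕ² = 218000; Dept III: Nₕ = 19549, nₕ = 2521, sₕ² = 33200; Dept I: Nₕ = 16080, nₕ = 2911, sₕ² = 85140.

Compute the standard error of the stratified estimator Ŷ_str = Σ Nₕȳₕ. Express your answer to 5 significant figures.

Var(Ŷ_str) = Σₕ Nₕ²(1 − fₕ)sₕ²/nₕ.
Dept II: 10183²·(1 − 1785/10183)·133000/1785 = 6.3718425 × 10^9.
Dept IV: 4028²·(1 − 96/4028)·218000/96 = 3.5965676 × 10^10.
Dept III: 19549²·(1 − 2521/19549)·33200/2521 = 4.3838272 × 10^9.
Dept I: 16080²·(1 − 2911/16080)·85140/2911 = 6.1934164 × 10^9.
Sum = 5.2914762 × 10^10.
SE = √(5.2914762 × 10^10) = 230030.

230030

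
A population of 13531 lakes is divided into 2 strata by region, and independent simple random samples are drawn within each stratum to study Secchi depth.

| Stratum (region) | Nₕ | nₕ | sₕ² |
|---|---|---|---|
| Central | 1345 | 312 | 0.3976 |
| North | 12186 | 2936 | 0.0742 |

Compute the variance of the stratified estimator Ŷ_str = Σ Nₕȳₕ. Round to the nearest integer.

Var(Ŷ_str) = Σₕ Nₕ²(1 − fₕ)sₕ²/nₕ.
Central: 1345²·(1 − 312/1345)·0.3976/312 = 1770.5752.
North: 12186²·(1 − 2936/12186)·0.0742/2936 = 2848.7265.
Sum = 4619.3017.

4619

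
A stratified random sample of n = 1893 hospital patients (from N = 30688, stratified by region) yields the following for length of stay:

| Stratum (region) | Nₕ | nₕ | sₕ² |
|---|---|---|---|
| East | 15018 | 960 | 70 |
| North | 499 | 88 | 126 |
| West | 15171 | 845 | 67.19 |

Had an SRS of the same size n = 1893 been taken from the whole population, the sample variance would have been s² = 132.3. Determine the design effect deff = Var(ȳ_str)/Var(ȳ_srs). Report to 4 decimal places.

0.5339

Var(ȳ_str) = Σ Wₕ²(1−fₕ)sₕ²/nₕ with Wₕ = Nₕ/30688:
  East: (15018/30688)²·(1−960/15018)·70/960 = 0.016346519
  North: (499/30688)²·(1−88/499)·126/88 = 3.1181218 × 10^-4
  West: (15171/30688)²·(1−845/15171)·67.19/845 = 0.018350585
  → Var(ȳ_str) = 0.035008916.
Var(ȳ_srs) = (1 − 1893/30688)·132.3/1893 = 0.065577934.
deff = 0.035008916 / 0.065577934 = 0.5339.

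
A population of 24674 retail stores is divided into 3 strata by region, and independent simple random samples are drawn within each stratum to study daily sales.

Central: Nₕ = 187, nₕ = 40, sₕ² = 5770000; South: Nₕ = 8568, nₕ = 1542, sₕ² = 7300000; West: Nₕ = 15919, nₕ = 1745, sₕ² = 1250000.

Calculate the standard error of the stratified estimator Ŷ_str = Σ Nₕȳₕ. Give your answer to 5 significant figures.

Var(Ŷ_str) = Σₕ Nₕ²(1 − fₕ)sₕ²/nₕ.
Central: 187²·(1 − 40/187)·5770000/40 = 3.9652882 × 10^9.
South: 8568²·(1 − 1542/8568)·7300000/1542 = 2.8498768 × 10^11.
West: 15919²·(1 − 1745/15919)·1250000/1745 = 1.6163031 × 10^11.
Sum = 4.5058328 × 10^11.
SE = √(4.5058328 × 10^11) = 671260.

671260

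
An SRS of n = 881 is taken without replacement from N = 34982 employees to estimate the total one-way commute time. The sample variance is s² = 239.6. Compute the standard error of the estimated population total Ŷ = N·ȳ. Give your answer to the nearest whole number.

18012

Var(Ŷ) = N²·Var(ȳ) = N²·(1 − n/N)·s²/n.
f = 881/34982 = 0.02518438; Var(ȳ) = 0.97481562·239.6/881 = 0.26511444.
Var(Ŷ) = 34982² · 0.26511444 = 3.2443123 × 10^8.
SE(Ŷ) = √(3.2443123 × 10^8) = 18012.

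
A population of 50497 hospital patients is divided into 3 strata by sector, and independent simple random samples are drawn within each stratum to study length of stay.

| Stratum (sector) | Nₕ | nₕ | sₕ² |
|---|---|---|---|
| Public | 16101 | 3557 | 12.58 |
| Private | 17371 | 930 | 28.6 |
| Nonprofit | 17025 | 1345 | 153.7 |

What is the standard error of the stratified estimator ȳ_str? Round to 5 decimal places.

0.12525

Var(ȳ_str) = Σₕ Wₕ²(1 − fₕ)sₕ²/nₕ with Wₕ = Nₕ/N, N = 50497.
Public: Wₕ = 0.31885062; term = 0.31885062²·(1 − 0.22091796)·12.58/3557 = 2.8012671 × 10^-4.
Private: Wₕ = 0.34400063; term = 0.34400063²·(1 − 0.05353751)·28.6/930 = 0.0034443318.
Nonprofit: Wₕ = 0.33714874; term = 0.33714874²·(1 − 0.07900147)·153.7/1345 = 0.011963372.
Sum = 0.015687831.
SE = √(0.015687831) = 0.12525.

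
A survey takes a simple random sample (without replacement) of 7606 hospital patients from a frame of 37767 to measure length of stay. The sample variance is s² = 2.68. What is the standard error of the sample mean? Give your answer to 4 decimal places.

Under SRS without replacement, Var(ȳ) = (1 − f)·s²/n with f = n/N = 7606/37767 = 0.20139275.
Var(ȳ) = (1 − 0.20139275)·2.68/7606 = 0.79860725·3.5235341 × 10^-4 = 2.8139198 × 10^-4.
SE(ȳ) = √(2.8139198 × 10^-4) = 0.0168.

0.0168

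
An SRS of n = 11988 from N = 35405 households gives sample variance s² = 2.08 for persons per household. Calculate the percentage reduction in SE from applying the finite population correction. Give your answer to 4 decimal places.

f = n/N = 11988/35405 = 0.33859624.
SE_no-fpc = √(s²/n) = 0.0131722; SE_fpc = √((1−f)s²/n) = 0.01071252.
Ratio = √(1−f) = 0.81326733. Reduction = 100·(1 − 0.81326733) = 18.6733%.

18.6733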